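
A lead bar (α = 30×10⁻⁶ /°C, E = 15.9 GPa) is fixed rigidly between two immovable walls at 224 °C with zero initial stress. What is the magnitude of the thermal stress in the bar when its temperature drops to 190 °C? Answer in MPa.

Fully constrained: the free strain ε = αΔT is blocked, so σ = Eε = EαΔT.
|ΔT| = 34 K
σ = 15.9×10⁹ × 30×10⁻⁶ × 34 = 1.62×10⁷ Pa

σ = 16.2 MPa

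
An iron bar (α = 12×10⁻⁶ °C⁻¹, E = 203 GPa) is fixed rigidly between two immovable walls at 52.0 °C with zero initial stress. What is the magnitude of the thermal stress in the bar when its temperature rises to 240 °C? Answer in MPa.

Fully constrained: the free strain ε = αΔT is blocked, so σ = Eε = EαΔT.
|ΔT| = 188.0 K
σ = 203×10⁹ × 12×10⁻⁶ × 188.0 = 4.58×10⁸ Pa

σ = 458 MPa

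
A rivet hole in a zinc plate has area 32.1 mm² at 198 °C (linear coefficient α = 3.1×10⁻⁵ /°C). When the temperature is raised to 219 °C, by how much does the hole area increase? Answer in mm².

Area coefficient ≈ 2α; |ΔT| = 21 K
ΔA = 2αA₀ΔT = 2(3.1×10⁻⁵)(32.1)(21) = 0.0418 mm²

ΔA = 0.0418 mm²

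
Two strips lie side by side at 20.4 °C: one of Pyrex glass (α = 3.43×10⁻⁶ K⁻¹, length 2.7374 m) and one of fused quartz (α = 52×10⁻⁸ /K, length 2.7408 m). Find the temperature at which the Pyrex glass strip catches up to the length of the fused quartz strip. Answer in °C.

Equal length when α₁L₁ΔT − α₂L₂ΔT = L₂ − L₁ = 3.40×10⁻³ m
α₁L₁ = 9.389282×10⁻⁶, α₂L₂ = 1.425216×10⁻⁶ → Δ(αL) = 7.964066×10⁻⁶ m/K
ΔT = 3.40×10⁻³ / 7.964066×10⁻⁶ = 426.918 K, so T = 20.4 + 426.918 = 447.318 °C

T = 447.3 °C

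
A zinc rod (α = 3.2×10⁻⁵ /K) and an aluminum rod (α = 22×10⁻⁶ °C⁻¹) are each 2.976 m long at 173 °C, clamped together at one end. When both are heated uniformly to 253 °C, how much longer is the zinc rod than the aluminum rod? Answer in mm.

2.38 mm

ΔT = 80 K
zinc: ΔL = 3.2×10⁻⁵ × 2.976 m × 80 = 7.6186×10⁻³ m = 7.6186 mm
aluminum: ΔL = 22×10⁻⁶ × 2.976 m × 80 = 5.2378×10⁻³ m = 5.2378 mm
difference = 7.6186 − 5.2378 = 2.3808 mm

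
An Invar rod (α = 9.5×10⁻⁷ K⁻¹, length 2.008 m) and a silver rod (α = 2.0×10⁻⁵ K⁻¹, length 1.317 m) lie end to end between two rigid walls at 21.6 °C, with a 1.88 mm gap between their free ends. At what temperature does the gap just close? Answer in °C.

α₁L₁ = 1.9076×10⁻⁶ m/K, α₂L₂ = 2.634×10⁻⁵ m/K → total 2.82476×10⁻⁵ m/K
ΔT = g/(α₁L₁+α₂L₂) = 1.88×10⁻³ / 2.82476×10⁻⁵ = 66.554 K
T = 21.6 + 66.554 = 88.154 °C

T = 88.2 °C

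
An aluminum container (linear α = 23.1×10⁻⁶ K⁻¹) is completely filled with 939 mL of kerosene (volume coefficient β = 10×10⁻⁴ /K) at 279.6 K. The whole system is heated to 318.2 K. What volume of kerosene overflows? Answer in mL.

The container also expands: β_container ≈ 3α = 6.93×10⁻⁵ /K
Net overflow = V₀(β_liq − 3α_cont)ΔT
β − 3α = 1.00×10⁻³ − 6.93×10⁻⁵ = 9.307×10⁻⁴ /K; ΔT = 38.6 K
ΔV = 939 × 9.307×10⁻⁴ × 38.6 = 33.7 mL

33.7 mL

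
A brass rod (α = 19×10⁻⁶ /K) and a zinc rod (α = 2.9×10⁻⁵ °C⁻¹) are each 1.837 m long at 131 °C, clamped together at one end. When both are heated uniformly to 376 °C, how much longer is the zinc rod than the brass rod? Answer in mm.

ΔT = 245 K
brass: ΔL = 19×10⁻⁶ × 1.837 m × 245 = 8.5512×10⁻³ m = 8.5512 mm
zinc: ΔL = 2.9×10⁻⁵ × 1.837 m × 245 = 1.3052×10⁻² m = 13.052 mm
difference = 13.052 − 8.5512 = 4.5008 mm

4.50 mm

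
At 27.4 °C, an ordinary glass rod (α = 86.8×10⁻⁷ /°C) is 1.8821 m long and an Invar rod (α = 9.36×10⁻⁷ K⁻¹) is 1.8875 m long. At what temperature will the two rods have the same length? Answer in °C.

Equal length when α₁L₁ΔT − α₂L₂ΔT = L₂ − L₁ = 5.40×10⁻³ m
α₁L₁ = 1.6336628×10⁻⁵, α₂L₂ = 1.7667×10⁻⁶ → Δ(αL) = 1.4569928×10⁻⁵ m/K
ΔT = 5.40×10⁻³ / 1.4569928×10⁻⁵ = 370.626 K, so T = 27.4 + 370.626 = 398.026 °C

T = 398.0 °C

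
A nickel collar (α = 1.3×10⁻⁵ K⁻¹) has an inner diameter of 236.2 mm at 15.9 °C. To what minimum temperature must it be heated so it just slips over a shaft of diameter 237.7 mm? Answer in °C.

T = 504 °C

Required Δd = 237.7 − 236.2 = 1.5 mm
Δd = αd₀ΔT ⇒ ΔT = Δd/(αd₀) = 1.5 / (1.3×10⁻⁵ × 236.2) = 488.50 K
T_min = 15.9 + 488.50 = 504.40 °C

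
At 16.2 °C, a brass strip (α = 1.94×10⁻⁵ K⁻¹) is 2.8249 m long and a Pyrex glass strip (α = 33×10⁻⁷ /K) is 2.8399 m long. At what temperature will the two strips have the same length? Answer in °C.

T = 346.4 °C

L₁(1 + α₁ΔT) = L₂(1 + α₂ΔT) ⇒ ΔT = (L₂ − L₁)/(α₁L₁ − α₂L₂)
L₂ − L₁ = 2.8399 − 2.8249 = 1.50×10⁻² m
α₁L₁ − α₂L₂ = 1.94×10⁻⁵×2.8249 − 33×10⁻⁷×2.8399 = 4.543139×10⁻⁵ m/K
ΔT = 1.50×10⁻² / 4.543139×10⁻⁵ = 330.168 K
T = 16.2 + 330.168 = 346.368 °C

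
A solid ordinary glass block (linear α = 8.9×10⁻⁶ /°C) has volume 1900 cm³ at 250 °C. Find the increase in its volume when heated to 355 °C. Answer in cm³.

Isotropic solid: β ≈ 3α = 2.7×10⁻⁵ /K; ΔT = 105 K
ΔV = 3αV₀ΔT = 3(8.9×10⁻⁶)(1900)(105) = 5.33 cm³

ΔV = 5.33 cm³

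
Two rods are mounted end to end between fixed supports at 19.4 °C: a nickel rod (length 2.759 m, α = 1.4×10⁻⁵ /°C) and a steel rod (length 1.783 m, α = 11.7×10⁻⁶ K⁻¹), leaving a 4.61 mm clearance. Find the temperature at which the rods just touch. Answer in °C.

Gap closes when ΔL₁ + ΔL₂ = 4.61 mm = 4.61×10⁻³ m
(α₁L₁ + α₂L₂)ΔT = g
α₁L₁ + α₂L₂ = 1.4×10⁻⁵×2.759 + 11.7×10⁻⁶×1.783 = 5.94871×10⁻⁵ m/K
ΔT = 4.61×10⁻³ / 5.94871×10⁻⁵ = 77.496 K
T = 19.4 + 77.496 = 96.896 °C

T = 96.9 °C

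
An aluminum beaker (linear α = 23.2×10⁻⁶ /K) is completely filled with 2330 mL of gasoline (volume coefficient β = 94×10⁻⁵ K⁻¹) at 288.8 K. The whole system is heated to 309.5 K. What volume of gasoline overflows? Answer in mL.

The beaker also expands: β_container ≈ 3α = 6.96×10⁻⁵ /K
Net overflow = V₀(β_liq − 3α_cont)ΔT
β − 3α = 9.40×10⁻⁴ − 6.96×10⁻⁵ = 8.704×10⁻⁴ /K; ΔT = 20.7 K
ΔV = 2330 × 8.704×10⁻⁴ × 20.7 = 42.0 mL

42.0 mL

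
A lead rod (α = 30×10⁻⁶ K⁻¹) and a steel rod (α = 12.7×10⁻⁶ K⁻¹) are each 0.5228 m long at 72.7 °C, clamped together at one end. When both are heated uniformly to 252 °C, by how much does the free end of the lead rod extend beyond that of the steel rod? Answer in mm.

ΔT = 179.3 K
lead: ΔL = 30×10⁻⁶ × 0.5228 m × 179.3 = 2.8121×10⁻³ m = 2.8121 mm
steel: ΔL = 12.7×10⁻⁶ × 0.5228 m × 179.3 = 1.1905×10⁻³ m = 1.1905 mm
difference = 2.8121 − 1.1905 = 1.6216 mm

1.62 mm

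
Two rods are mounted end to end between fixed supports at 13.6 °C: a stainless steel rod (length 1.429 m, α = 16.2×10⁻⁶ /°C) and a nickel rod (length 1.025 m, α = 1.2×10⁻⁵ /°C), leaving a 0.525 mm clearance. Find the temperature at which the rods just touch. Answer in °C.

α₁L₁ = 2.31498×10⁻⁵ m/K, α₂L₂ = 1.230×10⁻⁵ m/K → total 3.54498×10⁻⁵ m/K
ΔT = g/(α₁L₁+α₂L₂) = 5.25×10⁻⁴ / 3.54498×10⁻⁵ = 14.810 K
T = 13.6 + 14.810 = 28.410 °C

T = 28.4 °C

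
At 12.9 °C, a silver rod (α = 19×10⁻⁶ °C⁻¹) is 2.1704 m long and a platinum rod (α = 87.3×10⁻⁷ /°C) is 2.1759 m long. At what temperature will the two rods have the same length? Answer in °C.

T = 260.2 °C

Equal length when α₁L₁ΔT − α₂L₂ΔT = L₂ − L₁ = 5.50×10⁻³ m
α₁L₁ = 4.12376×10⁻⁵, α₂L₂ = 1.8995607×10⁻⁵ → Δ(αL) = 2.2241993×10⁻⁵ m/K
ΔT = 5.50×10⁻³ / 2.2241993×10⁻⁵ = 247.280 K, so T = 12.9 + 247.280 = 260.180 °C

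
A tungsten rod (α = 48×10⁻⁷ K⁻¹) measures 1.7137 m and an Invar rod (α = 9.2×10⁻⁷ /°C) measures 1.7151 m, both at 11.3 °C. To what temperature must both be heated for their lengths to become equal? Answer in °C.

T = 221.9 °C

Equal length when α₁L₁ΔT − α₂L₂ΔT = L₂ − L₁ = 1.40×10⁻³ m
α₁L₁ = 8.22576×10⁻⁶, α₂L₂ = 1.577892×10⁻⁶ → Δ(αL) = 6.647868×10⁻⁶ m/K
ΔT = 1.40×10⁻³ / 6.647868×10⁻⁶ = 210.594 K, so T = 11.3 + 210.594 = 221.894 °C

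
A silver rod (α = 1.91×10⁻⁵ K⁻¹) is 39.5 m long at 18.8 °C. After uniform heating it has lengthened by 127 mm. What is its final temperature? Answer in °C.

ΔL = αL₀ΔT ⇒ ΔT = ΔL / (αL₀)
ΔT = 127×10⁻³ m / (1.91×10⁻⁵ × 39.5 m) = 168.33 K
T = 18.8 + 168.33 = 187.13 °C

T = 187 °C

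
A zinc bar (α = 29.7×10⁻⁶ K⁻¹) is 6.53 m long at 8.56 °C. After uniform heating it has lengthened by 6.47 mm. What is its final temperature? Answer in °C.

T = 41.9 °C

ΔL = αL₀ΔT ⇒ ΔT = ΔL / (αL₀)
ΔT = 6.47×10⁻³ m / (29.7×10⁻⁶ × 6.53 m) = 33.361 K
T = 8.56 + 33.361 = 41.921 °C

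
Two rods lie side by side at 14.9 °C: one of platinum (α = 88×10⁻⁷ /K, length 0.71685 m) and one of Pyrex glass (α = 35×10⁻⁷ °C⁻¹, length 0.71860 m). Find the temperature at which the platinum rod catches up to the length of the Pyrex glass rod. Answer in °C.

T = 476.3 °C

L₁(1 + α₁ΔT) = L₂(1 + α₂ΔT) ⇒ ΔT = (L₂ − L₁)/(α₁L₁ − α₂L₂)
L₂ − L₁ = 0.71860 − 0.71685 = 1.75×10⁻³ m
α₁L₁ − α₂L₂ = 88×10⁻⁷×0.71685 − 35×10⁻⁷×0.71860 = 3.79318×10⁻⁶ m/K
ΔT = 1.75×10⁻³ / 3.79318×10⁻⁶ = 461.354 K
T = 14.9 + 461.354 = 476.254 °C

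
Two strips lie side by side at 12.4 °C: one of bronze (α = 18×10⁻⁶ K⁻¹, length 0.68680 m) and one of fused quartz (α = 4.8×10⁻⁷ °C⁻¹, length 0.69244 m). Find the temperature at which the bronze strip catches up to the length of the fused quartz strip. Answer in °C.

Equal length when α₁L₁ΔT − α₂L₂ΔT = L₂ − L₁ = 5.64×10⁻³ m
α₁L₁ = 1.23624×10⁻⁵, α₂L₂ = 3.323712×10⁻⁷ → Δ(αL) = 1.20300288×10⁻⁵ m/K
ΔT = 5.64×10⁻³ / 1.20300288×10⁻⁵ = 468.827 K, so T = 12.4 + 468.827 = 481.227 °C

T = 481.2 °C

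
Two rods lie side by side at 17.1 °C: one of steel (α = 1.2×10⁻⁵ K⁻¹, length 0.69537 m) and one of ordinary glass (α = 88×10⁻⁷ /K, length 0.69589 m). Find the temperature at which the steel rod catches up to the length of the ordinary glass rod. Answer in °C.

L₁(1 + α₁ΔT) = L₂(1 + α₂ΔT) ⇒ ΔT = (L₂ − L₁)/(α₁L₁ − α₂L₂)
L₂ − L₁ = 0.69589 − 0.69537 = 5.20×10⁻⁴ m
α₁L₁ − α₂L₂ = 1.2×10⁻⁵×0.69537 − 88×10⁻⁷×0.69589 = 2.220608×10⁻⁶ m/K
ΔT = 5.20×10⁻⁴ / 2.220608×10⁻⁶ = 234.170 K
T = 17.1 + 234.170 = 251.270 °C

T = 251.3 °C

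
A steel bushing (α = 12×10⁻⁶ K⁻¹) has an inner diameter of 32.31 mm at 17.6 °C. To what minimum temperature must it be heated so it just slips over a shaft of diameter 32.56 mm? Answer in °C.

T = 662 °C

Required Δd = 32.56 − 32.31 = 0.25 mm
Δd = αd₀ΔT ⇒ ΔT = Δd/(αd₀) = 0.25 / (12×10⁻⁶ × 32.31) = 644.80 K
T_min = 17.6 + 644.80 = 662.40 °C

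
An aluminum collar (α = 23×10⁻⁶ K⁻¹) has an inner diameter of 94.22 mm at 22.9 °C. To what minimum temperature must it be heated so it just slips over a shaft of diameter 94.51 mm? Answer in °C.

Required Δd = 94.51 − 94.22 = 0.29 mm
Δd = αd₀ΔT ⇒ ΔT = Δd/(αd₀) = 0.29 / (23×10⁻⁶ × 94.22) = 133.82 K
T_min = 22.9 + 133.82 = 156.72 °C

T = 157 °C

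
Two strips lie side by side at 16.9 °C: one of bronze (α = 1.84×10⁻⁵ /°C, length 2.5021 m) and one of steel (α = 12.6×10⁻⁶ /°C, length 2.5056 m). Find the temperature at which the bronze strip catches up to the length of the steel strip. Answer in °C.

L₁(1 + α₁ΔT) = L₂(1 + α₂ΔT) ⇒ ΔT = (L₂ − L₁)/(α₁L₁ − α₂L₂)
L₂ − L₁ = 2.5056 − 2.5021 = 3.50×10⁻³ m
α₁L₁ − α₂L₂ = 1.84×10⁻⁵×2.5021 − 12.6×10⁻⁶×2.5056 = 1.446808×10⁻⁵ m/K
ΔT = 3.50×10⁻³ / 1.446808×10⁻⁵ = 241.912 K
T = 16.9 + 241.912 = 258.812 °C

T = 258.8 °C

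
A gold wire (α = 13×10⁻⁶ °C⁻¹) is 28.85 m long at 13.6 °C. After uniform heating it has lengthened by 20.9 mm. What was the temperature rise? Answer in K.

ΔT = 55.7 K

ΔL = αL₀ΔT ⇒ ΔT = ΔL / (αL₀)
ΔT = 20.9×10⁻³ m / (13×10⁻⁶ × 28.85 m) = 55.726 K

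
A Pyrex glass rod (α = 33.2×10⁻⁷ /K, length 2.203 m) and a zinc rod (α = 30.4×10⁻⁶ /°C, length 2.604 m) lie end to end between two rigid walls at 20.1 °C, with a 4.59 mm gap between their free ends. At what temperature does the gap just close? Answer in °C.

T = 73.2 °C

Gap closes when ΔL₁ + ΔL₂ = 4.59 mm = 4.59×10⁻³ m
(α₁L₁ + α₂L₂)ΔT = g
α₁L₁ + α₂L₂ = 33.2×10⁻⁷×2.203 + 30.4×10⁻⁶×2.604 = 8.647556×10⁻⁵ m/K
ΔT = 4.59×10⁻³ / 8.647556×10⁻⁵ = 53.079 K
T = 20.1 + 53.079 = 73.179 °C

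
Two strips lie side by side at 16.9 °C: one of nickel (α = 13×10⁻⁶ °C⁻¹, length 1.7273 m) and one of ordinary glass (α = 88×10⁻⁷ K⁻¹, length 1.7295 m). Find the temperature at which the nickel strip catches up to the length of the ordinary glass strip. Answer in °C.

T = 321.0 °C

L₁(1 + α₁ΔT) = L₂(1 + α₂ΔT) ⇒ ΔT = (L₂ − L₁)/(α₁L₁ − α₂L₂)
L₂ − L₁ = 1.7295 − 1.7273 = 2.20×10⁻³ m
α₁L₁ − α₂L₂ = 13×10⁻⁶×1.7273 − 88×10⁻⁷×1.7295 = 7.2353×10⁻⁶ m/K
ΔT = 2.20×10⁻³ / 7.2353×10⁻⁶ = 304.065 K
T = 16.9 + 304.065 = 320.965 °C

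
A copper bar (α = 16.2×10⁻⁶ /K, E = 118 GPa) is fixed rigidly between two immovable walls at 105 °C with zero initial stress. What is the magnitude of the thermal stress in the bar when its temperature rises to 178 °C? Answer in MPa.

σ = 140 MPa

Fully constrained: the free strain ε = αΔT is blocked, so σ = Eε = EαΔT.
|ΔT| = 73 K
σ = 118×10⁹ × 16.2×10⁻⁶ × 73 = 1.40×10⁸ Pa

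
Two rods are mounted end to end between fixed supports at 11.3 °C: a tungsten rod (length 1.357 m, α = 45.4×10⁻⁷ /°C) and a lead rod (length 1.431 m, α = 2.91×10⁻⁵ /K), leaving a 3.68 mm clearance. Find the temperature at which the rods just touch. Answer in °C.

T = 88.3 °C

Gap closes when ΔL₁ + ΔL₂ = 3.68 mm = 3.68×10⁻³ m
(α₁L₁ + α₂L₂)ΔT = g
α₁L₁ + α₂L₂ = 45.4×10⁻⁷×1.357 + 2.91×10⁻⁵×1.431 = 4.780288×10⁻⁵ m/K
ΔT = 3.68×10⁻³ / 4.780288×10⁻⁵ = 76.983 K
T = 11.3 + 76.983 = 88.283 °C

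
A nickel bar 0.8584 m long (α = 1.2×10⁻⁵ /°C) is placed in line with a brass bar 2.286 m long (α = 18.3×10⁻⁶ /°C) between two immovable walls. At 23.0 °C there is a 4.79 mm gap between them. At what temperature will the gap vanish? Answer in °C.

T = 115 °C

α₁L₁ = 1.03008×10⁻⁵ m/K, α₂L₂ = 4.18338×10⁻⁵ m/K → total 5.21346×10⁻⁵ m/K
ΔT = g/(α₁L₁+α₂L₂) = 4.79×10⁻³ / 5.21346×10⁻⁵ = 91.88 K
T = 23.0 + 91.88 = 114.88 °C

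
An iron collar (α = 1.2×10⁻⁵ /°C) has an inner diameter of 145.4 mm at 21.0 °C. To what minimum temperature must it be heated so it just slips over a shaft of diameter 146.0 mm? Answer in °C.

T = 365 °C

Required Δd = 146.0 − 145.4 = 0.6 mm
Δd = αd₀ΔT ⇒ ΔT = Δd/(αd₀) = 0.6 / (1.2×10⁻⁵ × 145.4) = 343.88 K
T_min = 21.0 + 343.88 = 364.88 °C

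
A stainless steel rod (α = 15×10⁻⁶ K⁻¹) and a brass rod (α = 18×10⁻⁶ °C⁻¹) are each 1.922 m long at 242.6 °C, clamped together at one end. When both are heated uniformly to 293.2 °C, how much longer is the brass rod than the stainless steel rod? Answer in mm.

0.292 mm

ΔT = 50.6 K
stainless steel: ΔL = 15×10⁻⁶ × 1.922 m × 50.6 = 1.4588×10⁻³ m = 1.4588 mm
brass: ΔL = 18×10⁻⁶ × 1.922 m × 50.6 = 1.7506×10⁻³ m = 1.7506 mm
difference = 1.7506 − 1.4588 = 0.2918 mm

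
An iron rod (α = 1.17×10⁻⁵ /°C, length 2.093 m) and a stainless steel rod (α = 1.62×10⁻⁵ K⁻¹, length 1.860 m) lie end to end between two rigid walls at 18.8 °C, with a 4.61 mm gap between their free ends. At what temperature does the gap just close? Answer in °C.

α₁L₁ = 2.44881×10⁻⁵ m/K, α₂L₂ = 3.0132×10⁻⁵ m/K → total 5.46201×10⁻⁵ m/K
ΔT = g/(α₁L₁+α₂L₂) = 4.61×10⁻³ / 5.46201×10⁻⁵ = 84.40 K
T = 18.8 + 84.40 = 103.20 °C

T = 103 °C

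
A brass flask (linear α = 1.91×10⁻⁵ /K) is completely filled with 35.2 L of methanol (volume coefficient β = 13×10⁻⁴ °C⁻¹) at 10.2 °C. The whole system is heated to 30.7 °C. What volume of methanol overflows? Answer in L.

0.897 L

The flask also expands: β_container ≈ 3α = 5.73×10⁻⁵ /K
Net overflow = V₀(β_liq − 3α_cont)ΔT
β − 3α = 1.30×10⁻³ − 5.73×10⁻⁵ = 1.2427×10⁻³ /K; ΔT = 20.5 K
ΔV = 35.2 × 1.2427×10⁻³ × 20.5 = 0.897 L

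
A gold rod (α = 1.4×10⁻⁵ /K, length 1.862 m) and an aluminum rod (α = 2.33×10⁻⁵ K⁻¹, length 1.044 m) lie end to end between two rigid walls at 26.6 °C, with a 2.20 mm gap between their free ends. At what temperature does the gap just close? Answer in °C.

α₁L₁ = 2.6068×10⁻⁵ m/K, α₂L₂ = 2.43252×10⁻⁵ m/K → total 5.03932×10⁻⁵ m/K
ΔT = g/(α₁L₁+α₂L₂) = 2.20×10⁻³ / 5.03932×10⁻⁵ = 43.657 K
T = 26.6 + 43.657 = 70.257 °C

T = 70.3 °C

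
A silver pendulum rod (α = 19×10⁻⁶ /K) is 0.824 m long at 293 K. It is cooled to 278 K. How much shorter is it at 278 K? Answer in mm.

|ΔT| = |278 − 293| = 15 K
ΔL = αL₀ΔT = (19×10⁻⁶)(0.824)(15) = 2.35×10⁻⁴ m

ΔL = 0.235 mm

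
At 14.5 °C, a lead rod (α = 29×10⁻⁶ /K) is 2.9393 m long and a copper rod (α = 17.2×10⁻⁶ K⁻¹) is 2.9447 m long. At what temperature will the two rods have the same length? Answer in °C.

Equal length when α₁L₁ΔT − α₂L₂ΔT = L₂ − L₁ = 5.40×10⁻³ m
α₁L₁ = 8.52397×10⁻⁵, α₂L₂ = 5.064884×10⁻⁵ → Δ(αL) = 3.459086×10⁻⁵ m/K
ΔT = 5.40×10⁻³ / 3.459086×10⁻⁵ = 156.111 K, so T = 14.5 + 156.111 = 170.611 °C

T = 170.6 °C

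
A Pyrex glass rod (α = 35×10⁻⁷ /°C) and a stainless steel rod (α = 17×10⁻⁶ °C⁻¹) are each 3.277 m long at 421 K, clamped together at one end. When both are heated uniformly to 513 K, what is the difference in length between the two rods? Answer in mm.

ΔT = 92 K
Pyrex glass: ΔL = 35×10⁻⁷ × 3.277 m × 92 = 1.0552×10⁻³ m = 1.0552 mm
stainless steel: ΔL = 17×10⁻⁶ × 3.277 m × 92 = 5.1252×10⁻³ m = 5.1252 mm
difference = 5.1252 − 1.0552 = 4.0700 mm

4.07 mm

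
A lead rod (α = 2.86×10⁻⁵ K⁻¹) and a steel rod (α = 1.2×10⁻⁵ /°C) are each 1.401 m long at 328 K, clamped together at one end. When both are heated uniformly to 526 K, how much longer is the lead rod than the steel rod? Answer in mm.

ΔT = 198 K
lead: ΔL = 2.86×10⁻⁵ × 1.401 m × 198 = 7.9336×10⁻³ m = 7.9336 mm
steel: ΔL = 1.2×10⁻⁵ × 1.401 m × 198 = 3.3288×10⁻³ m = 3.3288 mm
difference = 7.9336 − 3.3288 = 4.6048 mm

4.60 mm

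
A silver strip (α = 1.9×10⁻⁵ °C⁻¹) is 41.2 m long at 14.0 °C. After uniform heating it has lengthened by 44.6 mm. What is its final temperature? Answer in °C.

T = 71.0 °C

ΔL = αL₀ΔT ⇒ ΔT = ΔL / (αL₀)
ΔT = 44.6×10⁻³ m / (1.9×10⁻⁵ × 41.2 m) = 56.975 K
T = 14.0 + 56.975 = 70.975 °C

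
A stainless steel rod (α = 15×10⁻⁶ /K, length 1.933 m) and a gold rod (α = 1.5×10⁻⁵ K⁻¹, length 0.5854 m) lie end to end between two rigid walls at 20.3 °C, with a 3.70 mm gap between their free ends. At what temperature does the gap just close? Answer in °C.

α₁L₁ = 2.8995×10⁻⁵ m/K, α₂L₂ = 8.781×10⁻⁶ m/K → total 3.7776×10⁻⁵ m/K
ΔT = g/(α₁L₁+α₂L₂) = 3.70×10⁻³ / 3.7776×10⁻⁵ = 97.95 K
T = 20.3 + 97.95 = 118.25 °C

T = 118 °C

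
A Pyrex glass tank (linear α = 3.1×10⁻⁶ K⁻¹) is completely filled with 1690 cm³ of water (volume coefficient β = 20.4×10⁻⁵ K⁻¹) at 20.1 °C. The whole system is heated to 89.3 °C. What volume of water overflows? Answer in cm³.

22.8 cm³

The tank also expands: β_container ≈ 3α = 9.3×10⁻⁶ /K
Net overflow = V₀(β_liq − 3α_cont)ΔT
β − 3α = 2.04×10⁻⁴ − 9.3×10⁻⁶ = 1.947×10⁻⁴ /K; ΔT = 69.2 K
ΔV = 1690 × 1.947×10⁻⁴ × 69.2 = 22.8 cm³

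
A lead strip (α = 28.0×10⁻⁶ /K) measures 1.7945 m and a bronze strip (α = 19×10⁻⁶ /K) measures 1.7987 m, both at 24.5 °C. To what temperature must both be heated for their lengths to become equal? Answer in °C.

T = 285.8 °C

Equal length when α₁L₁ΔT − α₂L₂ΔT = L₂ − L₁ = 4.20×10⁻³ m
α₁L₁ = 5.0246×10⁻⁵, α₂L₂ = 3.41753×10⁻⁵ → Δ(αL) = 1.60707×10⁻⁵ m/K
ΔT = 4.20×10⁻³ / 1.60707×10⁻⁵ = 261.345 K, so T = 24.5 + 261.345 = 285.845 °C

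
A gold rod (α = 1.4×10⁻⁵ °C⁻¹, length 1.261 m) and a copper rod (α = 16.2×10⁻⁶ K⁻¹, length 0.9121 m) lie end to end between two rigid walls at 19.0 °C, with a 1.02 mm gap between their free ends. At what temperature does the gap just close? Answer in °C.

Gap closes when ΔL₁ + ΔL₂ = 1.02 mm = 1.02×10⁻³ m
(α₁L₁ + α₂L₂)ΔT = g
α₁L₁ + α₂L₂ = 1.4×10⁻⁵×1.261 + 16.2×10⁻⁶×0.9121 = 3.243002×10⁻⁵ m/K
ΔT = 1.02×10⁻³ / 3.243002×10⁻⁵ = 31.452 K
T = 19.0 + 31.452 = 50.452 °C

T = 50.5 °C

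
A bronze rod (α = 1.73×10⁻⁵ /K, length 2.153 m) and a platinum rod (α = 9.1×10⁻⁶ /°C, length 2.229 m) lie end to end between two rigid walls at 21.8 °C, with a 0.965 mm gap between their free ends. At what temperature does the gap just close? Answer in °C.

Gap closes when ΔL₁ + ΔL₂ = 0.965 mm = 9.65×10⁻⁴ m
(α₁L₁ + α₂L₂)ΔT = g
α₁L₁ + α₂L₂ = 1.73×10⁻⁵×2.153 + 9.1×10⁻⁶×2.229 = 5.75308×10⁻⁵ m/K
ΔT = 9.65×10⁻⁴ / 5.75308×10⁻⁵ = 16.774 K
T = 21.8 + 16.774 = 38.574 °C

T = 38.6 °C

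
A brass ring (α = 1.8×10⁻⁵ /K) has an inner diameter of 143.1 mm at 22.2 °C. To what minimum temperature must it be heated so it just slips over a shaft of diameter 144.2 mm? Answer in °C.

Required Δd = 144.2 − 143.1 = 1.1 mm
Δd = αd₀ΔT ⇒ ΔT = Δd/(αd₀) = 1.1 / (1.8×10⁻⁵ × 143.1) = 427.05 K
T_min = 22.2 + 427.05 = 449.25 °C

T = 449 °C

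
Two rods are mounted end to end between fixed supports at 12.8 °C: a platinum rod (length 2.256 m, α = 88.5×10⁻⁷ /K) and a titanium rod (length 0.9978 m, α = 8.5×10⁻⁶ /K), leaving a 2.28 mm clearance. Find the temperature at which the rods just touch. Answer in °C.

T = 92.9 °C

Gap closes when ΔL₁ + ΔL₂ = 2.28 mm = 2.28×10⁻³ m
(α₁L₁ + α₂L₂)ΔT = g
α₁L₁ + α₂L₂ = 88.5×10⁻⁷×2.256 + 8.5×10⁻⁶×0.9978 = 2.84469×10⁻⁵ m/K
ΔT = 2.28×10⁻³ / 2.84469×10⁻⁵ = 80.149 K
T = 12.8 + 80.149 = 92.949 °C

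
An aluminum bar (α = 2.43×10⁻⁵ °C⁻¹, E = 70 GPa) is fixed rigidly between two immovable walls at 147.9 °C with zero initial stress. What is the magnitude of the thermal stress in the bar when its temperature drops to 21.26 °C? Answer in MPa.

σ = 215 MPa

Fully constrained: the free strain ε = αΔT is blocked, so σ = Eε = EαΔT.
|ΔT| = 126.64 K
σ = 70.0×10⁹ × 2.43×10⁻⁵ × 126.64 = 2.15×10⁸ Pa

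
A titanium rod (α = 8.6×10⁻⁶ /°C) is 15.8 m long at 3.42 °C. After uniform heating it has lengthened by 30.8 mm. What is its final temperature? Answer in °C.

T = 230 °C

ΔL = αL₀ΔT ⇒ ΔT = ΔL / (αL₀)
ΔT = 30.8×10⁻³ m / (8.6×10⁻⁶ × 15.8 m) = 226.67 K
T = 3.42 + 226.67 = 230.09 °C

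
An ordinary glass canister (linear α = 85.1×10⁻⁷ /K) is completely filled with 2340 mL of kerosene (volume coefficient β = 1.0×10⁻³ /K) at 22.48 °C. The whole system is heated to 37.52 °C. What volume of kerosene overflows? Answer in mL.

34.3 mL

The canister also expands: β_container ≈ 3α = 2.553×10⁻⁵ /K
Net overflow = V₀(β_liq − 3α_cont)ΔT
β − 3α = 1.00×10⁻³ − 2.553×10⁻⁵ = 9.7447×10⁻⁴ /K; ΔT = 15.04 K
ΔV = 2340 × 9.7447×10⁻⁴ × 15.04 = 34.3 mL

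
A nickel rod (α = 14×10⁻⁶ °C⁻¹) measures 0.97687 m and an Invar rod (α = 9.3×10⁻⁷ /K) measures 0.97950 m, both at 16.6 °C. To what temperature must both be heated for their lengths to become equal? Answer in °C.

Equal length when α₁L₁ΔT − α₂L₂ΔT = L₂ − L₁ = 2.63×10⁻³ m
α₁L₁ = 1.367618×10⁻⁵, α₂L₂ = 9.10935×10⁻⁷ → Δ(αL) = 1.2765245×10⁻⁵ m/K
ΔT = 2.63×10⁻³ / 1.2765245×10⁻⁵ = 206.028 K, so T = 16.6 + 206.028 = 222.628 °C

T = 222.6 °C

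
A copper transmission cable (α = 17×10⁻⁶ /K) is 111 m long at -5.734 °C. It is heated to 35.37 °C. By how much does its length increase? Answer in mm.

ΔL = 77.6 mm

|ΔT| = |35.37 − (-5.734)| = 41.104 K
ΔL = αL₀ΔT = (17×10⁻⁶)(111)(41.104) = 7.76×10⁻² m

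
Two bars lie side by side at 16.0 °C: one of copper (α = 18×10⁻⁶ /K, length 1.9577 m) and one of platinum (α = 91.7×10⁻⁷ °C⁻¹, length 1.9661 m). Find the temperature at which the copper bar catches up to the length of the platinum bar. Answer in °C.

T = 504.1 °C

L₁(1 + α₁ΔT) = L₂(1 + α₂ΔT) ⇒ ΔT = (L₂ − L₁)/(α₁L₁ − α₂L₂)
L₂ − L₁ = 1.9661 − 1.9577 = 8.40×10⁻³ m
α₁L₁ − α₂L₂ = 18×10⁻⁶×1.9577 − 91.7×10⁻⁷×1.9661 = 1.7209463×10⁻⁵ m/K
ΔT = 8.40×10⁻³ / 1.7209463×10⁻⁵ = 488.104 K
T = 16.0 + 488.104 = 504.104 °C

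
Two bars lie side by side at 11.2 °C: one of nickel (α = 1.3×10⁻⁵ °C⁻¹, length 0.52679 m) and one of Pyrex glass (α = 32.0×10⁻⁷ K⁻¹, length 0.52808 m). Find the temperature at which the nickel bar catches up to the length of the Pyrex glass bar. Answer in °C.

T = 261.3 °C

L₁(1 + α₁ΔT) = L₂(1 + α₂ΔT) ⇒ ΔT = (L₂ − L₁)/(α₁L₁ − α₂L₂)
L₂ − L₁ = 0.52808 − 0.52679 = 1.29×10⁻³ m
α₁L₁ − α₂L₂ = 1.3×10⁻⁵×0.52679 − 32.0×10⁻⁷×0.52808 = 5.158414×10⁻⁶ m/K
ΔT = 1.29×10⁻³ / 5.158414×10⁻⁶ = 250.077 K
T = 11.2 + 250.077 = 261.277 °C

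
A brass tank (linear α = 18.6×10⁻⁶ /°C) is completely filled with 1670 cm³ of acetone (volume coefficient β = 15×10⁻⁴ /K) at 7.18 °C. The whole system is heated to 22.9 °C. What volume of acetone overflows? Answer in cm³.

The tank also expands: β_container ≈ 3α = 5.58×10⁻⁵ /K
Net overflow = V₀(β_liq − 3α_cont)ΔT
β − 3α = 1.50×10⁻³ − 5.58×10⁻⁵ = 1.4442×10⁻³ /K; ΔT = 15.72 K
ΔV = 1670 × 1.4442×10⁻³ × 15.72 = 37.9 cm³

37.9 cm³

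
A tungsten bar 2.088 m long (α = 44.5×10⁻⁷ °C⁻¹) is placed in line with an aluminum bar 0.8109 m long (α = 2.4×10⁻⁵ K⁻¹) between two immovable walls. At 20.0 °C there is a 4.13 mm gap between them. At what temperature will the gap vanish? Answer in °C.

Gap closes when ΔL₁ + ΔL₂ = 4.13 mm = 4.13×10⁻³ m
(α₁L₁ + α₂L₂)ΔT = g
α₁L₁ + α₂L₂ = 44.5×10⁻⁷×2.088 + 2.4×10⁻⁵×0.8109 = 2.87532×10⁻⁵ m/K
ΔT = 4.13×10⁻³ / 2.87532×10⁻⁵ = 143.64 K
T = 20.0 + 143.64 = 163.64 °C

T = 164 °C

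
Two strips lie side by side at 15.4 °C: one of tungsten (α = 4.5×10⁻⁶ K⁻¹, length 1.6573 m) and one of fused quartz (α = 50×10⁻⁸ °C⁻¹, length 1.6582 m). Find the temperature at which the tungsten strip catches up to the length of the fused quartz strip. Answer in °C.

T = 151.2 °C

Equal length when α₁L₁ΔT − α₂L₂ΔT = L₂ − L₁ = 9.00×10⁻⁴ m
α₁L₁ = 7.45785×10⁻⁶, α₂L₂ = 8.291×10⁻⁷ → Δ(αL) = 6.62875×10⁻⁶ m/K
ΔT = 9.00×10⁻⁴ / 6.62875×10⁻⁶ = 135.772 K, so T = 15.4 + 135.772 = 151.172 °C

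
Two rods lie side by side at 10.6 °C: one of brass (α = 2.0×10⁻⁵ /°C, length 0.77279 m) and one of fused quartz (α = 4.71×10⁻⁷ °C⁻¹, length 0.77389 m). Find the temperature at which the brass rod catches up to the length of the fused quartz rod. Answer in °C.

L₁(1 + α₁ΔT) = L₂(1 + α₂ΔT) ⇒ ΔT = (L₂ − L₁)/(α₁L₁ − α₂L₂)
L₂ − L₁ = 0.77389 − 0.77279 = 1.10×10⁻³ m
α₁L₁ − α₂L₂ = 2.0×10⁻⁵×0.77279 − 4.71×10⁻⁷×0.77389 = 1.509129781×10⁻⁵ m/K
ΔT = 1.10×10⁻³ / 1.509129781×10⁻⁵ = 72.8897 K
T = 10.6 + 72.8897 = 83.4897 °C

T = 83.49 °C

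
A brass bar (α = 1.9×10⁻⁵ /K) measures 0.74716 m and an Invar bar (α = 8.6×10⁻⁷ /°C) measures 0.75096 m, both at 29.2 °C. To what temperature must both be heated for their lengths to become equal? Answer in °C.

T = 309.6 °C

L₁(1 + α₁ΔT) = L₂(1 + α₂ΔT) ⇒ ΔT = (L₂ − L₁)/(α₁L₁ − α₂L₂)
L₂ − L₁ = 0.75096 − 0.74716 = 3.80×10⁻³ m
α₁L₁ − α₂L₂ = 1.9×10⁻⁵×0.74716 − 8.6×10⁻⁷×0.75096 = 1.35502144×10⁻⁵ m/K
ΔT = 3.80×10⁻³ / 1.35502144×10⁻⁵ = 280.438 K
T = 29.2 + 280.438 = 309.638 °C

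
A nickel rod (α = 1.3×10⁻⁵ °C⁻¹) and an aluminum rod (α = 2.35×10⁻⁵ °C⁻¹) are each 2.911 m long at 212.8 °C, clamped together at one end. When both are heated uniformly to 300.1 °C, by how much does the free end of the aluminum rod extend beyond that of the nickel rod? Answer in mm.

2.67 mm

ΔT = 87.3 K
nickel: ΔL = 1.3×10⁻⁵ × 2.911 m × 87.3 = 3.3037×10⁻³ m = 3.3037 mm
aluminum: ΔL = 2.35×10⁻⁵ × 2.911 m × 87.3 = 5.9721×10⁻³ m = 5.9721 mm
difference = 5.9721 − 3.3037 = 2.6684 mm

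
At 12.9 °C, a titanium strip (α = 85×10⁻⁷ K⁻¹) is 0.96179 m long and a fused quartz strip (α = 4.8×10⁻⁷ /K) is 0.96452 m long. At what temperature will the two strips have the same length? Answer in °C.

T = 366.9 °C

Equal length when α₁L₁ΔT − α₂L₂ΔT = L₂ − L₁ = 2.73×10⁻³ m
α₁L₁ = 8.175215×10⁻⁶, α₂L₂ = 4.629696×10⁻⁷ → Δ(αL) = 7.7122454×10⁻⁶ m/K
ΔT = 2.73×10⁻³ / 7.7122454×10⁻⁶ = 353.983 K, so T = 12.9 + 353.983 = 366.883 °C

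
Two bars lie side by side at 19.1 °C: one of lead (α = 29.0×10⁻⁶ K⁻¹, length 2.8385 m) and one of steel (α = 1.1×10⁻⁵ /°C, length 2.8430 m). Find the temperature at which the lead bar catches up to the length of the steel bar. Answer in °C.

T = 107.3 °C

L₁(1 + α₁ΔT) = L₂(1 + α₂ΔT) ⇒ ΔT = (L₂ − L₁)/(α₁L₁ − α₂L₂)
L₂ − L₁ = 2.8430 − 2.8385 = 4.50×10⁻³ m
α₁L₁ − α₂L₂ = 29.0×10⁻⁶×2.8385 − 1.1×10⁻⁵×2.8430 = 5.10435×10⁻⁵ m/K
ΔT = 4.50×10⁻³ / 5.10435×10⁻⁵ = 88.160 K
T = 19.1 + 88.160 = 107.260 °C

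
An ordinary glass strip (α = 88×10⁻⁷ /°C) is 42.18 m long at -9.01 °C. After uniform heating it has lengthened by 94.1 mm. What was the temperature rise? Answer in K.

ΔL = αL₀ΔT ⇒ ΔT = ΔL / (αL₀)
ΔT = 94.1×10⁻³ m / (88×10⁻⁷ × 42.18 m) = 253.51 K

ΔT = 254 K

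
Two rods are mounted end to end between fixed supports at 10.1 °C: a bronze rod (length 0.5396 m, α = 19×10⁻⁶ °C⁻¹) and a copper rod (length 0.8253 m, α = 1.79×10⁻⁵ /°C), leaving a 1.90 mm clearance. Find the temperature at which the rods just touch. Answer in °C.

α₁L₁ = 1.02524×10⁻⁵ m/K, α₂L₂ = 1.477287×10⁻⁵ m/K → total 2.502527×10⁻⁵ m/K
ΔT = g/(α₁L₁+α₂L₂) = 1.90×10⁻³ / 2.502527×10⁻⁵ = 75.923 K
T = 10.1 + 75.923 = 86.023 °C

T = 86.0 °C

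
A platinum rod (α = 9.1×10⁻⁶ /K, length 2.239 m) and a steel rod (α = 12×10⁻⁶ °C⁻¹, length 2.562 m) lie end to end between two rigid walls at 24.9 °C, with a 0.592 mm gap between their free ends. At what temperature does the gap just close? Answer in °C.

Gap closes when ΔL₁ + ΔL₂ = 0.592 mm = 5.92×10⁻⁴ m
(α₁L₁ + α₂L₂)ΔT = g
α₁L₁ + α₂L₂ = 9.1×10⁻⁶×2.239 + 12×10⁻⁶×2.562 = 5.11189×10⁻⁵ m/K
ΔT = 5.92×10⁻⁴ / 5.11189×10⁻⁵ = 11.581 K
T = 24.9 + 11.581 = 36.481 °C

T = 36.5 °C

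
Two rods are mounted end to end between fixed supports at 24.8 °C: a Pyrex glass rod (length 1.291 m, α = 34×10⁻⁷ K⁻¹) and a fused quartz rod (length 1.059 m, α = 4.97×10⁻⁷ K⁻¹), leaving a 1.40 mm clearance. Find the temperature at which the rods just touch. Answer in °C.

α₁L₁ = 4.3894×10⁻⁶ m/K, α₂L₂ = 5.26323×10⁻⁷ m/K → total 4.915723×10⁻⁶ m/K
ΔT = g/(α₁L₁+α₂L₂) = 1.40×10⁻³ / 4.915723×10⁻⁶ = 284.80 K
T = 24.8 + 284.80 = 309.60 °C

T = 310 °C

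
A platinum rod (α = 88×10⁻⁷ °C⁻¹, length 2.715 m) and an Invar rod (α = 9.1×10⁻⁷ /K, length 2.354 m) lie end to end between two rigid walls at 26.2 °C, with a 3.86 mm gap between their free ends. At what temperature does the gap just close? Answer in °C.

T = 174 °C

α₁L₁ = 2.3892×10⁻⁵ m/K, α₂L₂ = 2.14214×10⁻⁶ m/K → total 2.603414×10⁻⁵ m/K
ΔT = g/(α₁L₁+α₂L₂) = 3.86×10⁻³ / 2.603414×10⁻⁵ = 148.27 K
T = 26.2 + 148.27 = 174.47 °C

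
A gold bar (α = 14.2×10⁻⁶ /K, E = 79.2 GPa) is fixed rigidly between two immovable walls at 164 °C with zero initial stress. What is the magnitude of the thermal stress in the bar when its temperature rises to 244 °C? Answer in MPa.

Fully constrained: the free strain ε = αΔT is blocked, so σ = Eε = EαΔT.
|ΔT| = 80 K
σ = 79.2×10⁹ × 14.2×10⁻⁶ × 80 = 9.00×10⁷ Pa

σ = 90.0 MPa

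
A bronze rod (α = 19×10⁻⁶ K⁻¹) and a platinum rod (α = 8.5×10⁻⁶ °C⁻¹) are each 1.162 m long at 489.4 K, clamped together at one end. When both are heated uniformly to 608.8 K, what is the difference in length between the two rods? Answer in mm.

1.46 mm

ΔT = 119.4 K
bronze: ΔL = 19×10⁻⁶ × 1.162 m × 119.4 = 2.6361×10⁻³ m = 2.6361 mm
platinum: ΔL = 8.5×10⁻⁶ × 1.162 m × 119.4 = 1.1793×10⁻³ m = 1.1793 mm
difference = 2.6361 − 1.1793 = 1.4568 mm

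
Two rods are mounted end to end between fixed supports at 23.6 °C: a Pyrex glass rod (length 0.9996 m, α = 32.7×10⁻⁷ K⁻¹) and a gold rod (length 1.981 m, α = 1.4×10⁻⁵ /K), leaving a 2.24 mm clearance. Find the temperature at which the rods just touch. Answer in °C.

T = 95.9 °C

α₁L₁ = 3.268692×10⁻⁶ m/K, α₂L₂ = 2.7734×10⁻⁵ m/K → total 3.1002692×10⁻⁵ m/K
ΔT = g/(α₁L₁+α₂L₂) = 2.24×10⁻³ / 3.1002692×10⁻⁵ = 72.252 K
T = 23.6 + 72.252 = 95.852 °C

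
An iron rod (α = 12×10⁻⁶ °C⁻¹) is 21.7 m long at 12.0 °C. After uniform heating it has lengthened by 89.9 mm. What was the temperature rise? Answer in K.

ΔT = 345 K

ΔL = αL₀ΔT ⇒ ΔT = ΔL / (αL₀)
ΔT = 89.9×10⁻³ m / (12×10⁻⁶ × 21.7 m) = 345.24 K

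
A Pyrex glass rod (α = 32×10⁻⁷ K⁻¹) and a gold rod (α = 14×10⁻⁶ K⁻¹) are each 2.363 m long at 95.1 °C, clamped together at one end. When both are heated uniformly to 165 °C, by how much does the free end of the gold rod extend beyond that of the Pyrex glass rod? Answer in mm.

ΔT = 69.9 K
Pyrex glass: ΔL = 32×10⁻⁷ × 2.363 m × 69.9 = 5.2856×10⁻⁴ m = 0.52856 mm
gold: ΔL = 14×10⁻⁶ × 2.363 m × 69.9 = 2.3124×10⁻³ m = 2.3124 mm
difference = 2.3124 − 0.52856 = 1.78384 mm

1.78 mm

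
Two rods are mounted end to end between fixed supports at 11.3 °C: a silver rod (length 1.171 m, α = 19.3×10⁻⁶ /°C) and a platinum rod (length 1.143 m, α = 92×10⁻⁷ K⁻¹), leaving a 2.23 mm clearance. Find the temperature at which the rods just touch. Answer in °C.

T = 78.6 °C

Gap closes when ΔL₁ + ΔL₂ = 2.23 mm = 2.23×10⁻³ m
(α₁L₁ + α₂L₂)ΔT = g
α₁L₁ + α₂L₂ = 19.3×10⁻⁶×1.171 + 92×10⁻⁷×1.143 = 3.31159×10⁻⁵ m/K
ΔT = 2.23×10⁻³ / 3.31159×10⁻⁵ = 67.339 K
T = 11.3 + 67.339 = 78.639 °C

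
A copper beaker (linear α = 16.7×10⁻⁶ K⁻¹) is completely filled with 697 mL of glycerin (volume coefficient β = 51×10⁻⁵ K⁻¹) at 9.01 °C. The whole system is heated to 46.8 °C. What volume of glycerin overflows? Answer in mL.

The beaker also expands: β_container ≈ 3α = 5.01×10⁻⁵ /K
Net overflow = V₀(β_liq − 3α_cont)ΔT
β − 3α = 5.10×10⁻⁴ − 5.01×10⁻⁵ = 4.599×10⁻⁴ /K; ΔT = 37.79 K
ΔV = 697 × 4.599×10⁻⁴ × 37.79 = 12.1 mL

12.1 mL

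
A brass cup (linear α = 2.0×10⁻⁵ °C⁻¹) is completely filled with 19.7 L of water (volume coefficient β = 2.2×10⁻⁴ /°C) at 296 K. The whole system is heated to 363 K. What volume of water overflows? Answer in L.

0.211 L

The cup also expands: β_container ≈ 3α = 6.0×10⁻⁵ /K
Net overflow = V₀(β_liq − 3α_cont)ΔT
β − 3α = 2.20×10⁻⁴ − 6.0×10⁻⁵ = 1.60×10⁻⁴ /K; ΔT = 67 K
ΔV = 19.7 × 1.60×10⁻⁴ × 67 = 0.211 L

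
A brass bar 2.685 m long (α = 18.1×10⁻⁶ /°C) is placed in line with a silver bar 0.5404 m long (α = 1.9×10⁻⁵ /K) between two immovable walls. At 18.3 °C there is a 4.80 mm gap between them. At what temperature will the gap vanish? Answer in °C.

T = 99.8 °C

Gap closes when ΔL₁ + ΔL₂ = 4.80 mm = 4.80×10⁻³ m
(α₁L₁ + α₂L₂)ΔT = g
α₁L₁ + α₂L₂ = 18.1×10⁻⁶×2.685 + 1.9×10⁻⁵×0.5404 = 5.88661×10⁻⁵ m/K
ΔT = 4.80×10⁻³ / 5.88661×10⁻⁵ = 81.541 K
T = 18.3 + 81.541 = 99.841 °C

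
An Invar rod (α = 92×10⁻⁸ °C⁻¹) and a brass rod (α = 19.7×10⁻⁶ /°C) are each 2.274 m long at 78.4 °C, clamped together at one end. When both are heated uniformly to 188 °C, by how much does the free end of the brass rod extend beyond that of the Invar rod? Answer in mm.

4.68 mm

ΔT = 109.6 K
Invar: ΔL = 92×10⁻⁸ × 2.274 m × 109.6 = 2.2929×10⁻⁴ m = 0.22929 mm
brass: ΔL = 19.7×10⁻⁶ × 2.274 m × 109.6 = 4.9098×10⁻³ m = 4.9098 mm
difference = 4.9098 − 0.22929 = 4.68051 mm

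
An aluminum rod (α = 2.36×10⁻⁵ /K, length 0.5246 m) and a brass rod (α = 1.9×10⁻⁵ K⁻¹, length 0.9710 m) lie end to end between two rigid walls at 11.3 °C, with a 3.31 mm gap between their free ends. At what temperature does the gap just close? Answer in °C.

Gap closes when ΔL₁ + ΔL₂ = 3.31 mm = 3.31×10⁻³ m
(α₁L₁ + α₂L₂)ΔT = g
α₁L₁ + α₂L₂ = 2.36×10⁻⁵×0.5246 + 1.9×10⁻⁵×0.9710 = 3.082956×10⁻⁵ m/K
ΔT = 3.31×10⁻³ / 3.082956×10⁻⁵ = 107.36 K
T = 11.3 + 107.36 = 118.66 °C

T = 119 °C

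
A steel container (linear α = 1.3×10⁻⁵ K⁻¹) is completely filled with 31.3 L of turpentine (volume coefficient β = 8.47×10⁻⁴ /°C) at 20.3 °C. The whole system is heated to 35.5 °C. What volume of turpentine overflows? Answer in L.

0.384 L

The container also expands: β_container ≈ 3α = 3.9×10⁻⁵ /K
Net overflow = V₀(β_liq − 3α_cont)ΔT
β − 3α = 8.47×10⁻⁴ − 3.9×10⁻⁵ = 8.08×10⁻⁴ /K; ΔT = 15.2 K
ΔV = 31.3 × 8.08×10⁻⁴ × 15.2 = 0.384 L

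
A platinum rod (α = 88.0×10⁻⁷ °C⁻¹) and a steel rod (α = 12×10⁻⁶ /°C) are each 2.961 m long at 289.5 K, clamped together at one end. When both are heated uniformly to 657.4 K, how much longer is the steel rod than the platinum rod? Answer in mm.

ΔT = 367.9 K
platinum: ΔL = 88.0×10⁻⁷ × 2.961 m × 367.9 = 9.5863×10⁻³ m = 9.5863 mm
steel: ΔL = 12×10⁻⁶ × 2.961 m × 367.9 = 1.3072×10⁻² m = 13.072 mm
difference = 13.072 − 9.5863 = 3.4857 mm

3.49 mm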